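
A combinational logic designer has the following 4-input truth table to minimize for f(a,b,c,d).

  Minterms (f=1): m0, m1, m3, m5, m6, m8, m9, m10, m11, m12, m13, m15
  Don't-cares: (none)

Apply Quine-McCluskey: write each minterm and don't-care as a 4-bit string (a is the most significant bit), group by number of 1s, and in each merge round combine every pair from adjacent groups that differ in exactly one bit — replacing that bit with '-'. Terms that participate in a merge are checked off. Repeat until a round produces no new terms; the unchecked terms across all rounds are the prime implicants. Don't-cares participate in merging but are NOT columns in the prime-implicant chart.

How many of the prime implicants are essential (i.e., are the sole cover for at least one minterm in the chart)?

7

size-2^0 implicants → 0000(✓)  0001(✓)  0011(✓)  0101(✓)  0110  1000(✓)  1001(✓)  1010(✓)  1011(✓)  1100(✓)  1101(✓)  1111(✓)
size-2^1 implicants → -000(✓)  -001(✓)  -011(✓)  -101(✓)  0-01(✓)  00-1(✓)  000-(✓)  1-00(✓)  1-01(✓)  1-11(✓)  10-0(✓)  10-1(✓)  100-(✓)  101-(✓)  11-1(✓)  110-(✓)
size-2^2 implicants → --01  -0-1  -00-  1--1  1-0-  10--
Unchecked terms (primes): --01, -0-1, -00-, 0110, 1--1, 1-0-, 10--
Minterm coverage:
  m0 ⊆ -00- [E]
  m1 ⊆ --01,-0-1,-00-
  m3 ⊆ -0-1 [E]
  m5 ⊆ --01 [E]
  m6 ⊆ 0110 [E]
  m8 ⊆ -00-,1-0-,10--
  m9 ⊆ --01,-0-1,-00-,1--1,1-0-,10--
  m10 ⊆ 10-- [E]
  m11 ⊆ -0-1,1--1,10--
  m12 ⊆ 1-0- [E]
  m13 ⊆ --01,1--1,1-0-
  m15 ⊆ 1--1 [E]
E = {--01, -0-1, -00-, 0110, 1--1, 1-0-, 10--}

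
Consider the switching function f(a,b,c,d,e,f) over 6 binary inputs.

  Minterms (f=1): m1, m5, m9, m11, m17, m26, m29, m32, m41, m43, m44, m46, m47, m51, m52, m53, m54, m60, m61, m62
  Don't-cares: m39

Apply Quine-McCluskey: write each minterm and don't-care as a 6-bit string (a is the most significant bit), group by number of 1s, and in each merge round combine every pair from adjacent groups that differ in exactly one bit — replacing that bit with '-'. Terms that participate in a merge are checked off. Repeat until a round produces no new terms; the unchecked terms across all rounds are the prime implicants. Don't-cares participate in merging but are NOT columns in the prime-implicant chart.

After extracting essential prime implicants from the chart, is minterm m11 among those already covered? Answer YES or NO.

Round 0: 000001✓ 000101✓ 001001✓ 001011✓ 010001✓ 011010 011101✓ 100000 100111✓ 101001✓ 101011✓ 101100✓ 101110✓ 101111✓ 110011 110100✓ 110101✓ 110110✓ 111100✓ 111101✓ 111110✓
Round 1: -01001✓ -01011✓ -11101 0-0001 00-001 000-01 0010-1✓ 1-1100✓ 1-1110✓ 10-111 101-11 1010-1✓ 1011-0✓ 10111- 11-100✓ 11-101✓ 11-110✓ 1101-0✓ 11010-✓ 1111-0✓ 11110-✓
Round 2: -010-1 1-11-0 11-1-0 11-10-
PIs = {-010-1, -11101, 0-0001, 00-001, 000-01, 011010, 1-11-0, 10-111, 100000, 101-11, 10111-, 11-1-0, 11-10-, 110011}
Coverage chart:
  m1: 0-0001,00-001,000-01
  m5: 000-01 ←essential
  m9: -010-1,00-001
  m11: -010-1 ←essential
  m17: 0-0001 ←essential
  m26: 011010 ←essential
  m29: -11101 ←essential
  m32: 100000 ←essential
  m41: -010-1 ←essential
  m43: -010-1,101-11
  m44: 1-11-0 ←essential
  m46: 1-11-0,10111-
  m47: 10-111,101-11,10111-
  m51: 110011 ←essential
  m52: 11-1-0,11-10-
  m53: 11-10- ←essential
  m54: 11-1-0 ←essential
  m60: 1-11-0,11-1-0,11-10-
  m61: -11101,11-10-
  m62: 1-11-0,11-1-0
Essential: -010-1, -11101, 0-0001, 000-01, 011010, 1-11-0, 100000, 11-1-0, 11-10-, 110011

YES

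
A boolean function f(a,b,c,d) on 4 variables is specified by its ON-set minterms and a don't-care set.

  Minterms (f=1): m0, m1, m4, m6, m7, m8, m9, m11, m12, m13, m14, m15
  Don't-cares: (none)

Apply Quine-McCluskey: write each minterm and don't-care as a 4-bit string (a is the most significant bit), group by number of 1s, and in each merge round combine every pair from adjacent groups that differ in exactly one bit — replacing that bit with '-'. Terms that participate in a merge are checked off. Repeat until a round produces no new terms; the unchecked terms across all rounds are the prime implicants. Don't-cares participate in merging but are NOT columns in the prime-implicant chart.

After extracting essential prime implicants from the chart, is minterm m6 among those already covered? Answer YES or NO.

YES

[col 0] 0000*, 0001*, 0100*, 0110*, 0111*, 1000*, 1001*, 1011*, 1100*, 1101*, 1110*, 1111*
[col 1] -000*, -001*, -100*, -110*, -111*, 0-00*, 000-*, 01-0*, 011-*, 1-00*, 1-01*, 1-11*, 10-1*, 100-*, 11-0*, 11-1*, 110-*, 111-*
[col 2] --00, -00-, -1-0, -11-, 1--1, 1-0-, 11--
Prime implicants: --00, -00-, -1-0, -11-, 1--1, 1-0-, 11--
PI chart (minterm → PIs covering it):
  0 | --00,-00-
  1 | -00-  (sole → essential)
  4 | --00,-1-0
  6 | -1-0,-11-
  7 | -11-  (sole → essential)
  8 | --00,-00-,1-0-
  9 | -00-,1--1,1-0-
  11 | 1--1  (sole → essential)
  12 | --00,-1-0,1-0-,11--
  13 | 1--1,1-0-,11--
  14 | -1-0,-11-,11--
  15 | -11-,1--1,11--
Essential prime implicants: -00-, -11-, 1--1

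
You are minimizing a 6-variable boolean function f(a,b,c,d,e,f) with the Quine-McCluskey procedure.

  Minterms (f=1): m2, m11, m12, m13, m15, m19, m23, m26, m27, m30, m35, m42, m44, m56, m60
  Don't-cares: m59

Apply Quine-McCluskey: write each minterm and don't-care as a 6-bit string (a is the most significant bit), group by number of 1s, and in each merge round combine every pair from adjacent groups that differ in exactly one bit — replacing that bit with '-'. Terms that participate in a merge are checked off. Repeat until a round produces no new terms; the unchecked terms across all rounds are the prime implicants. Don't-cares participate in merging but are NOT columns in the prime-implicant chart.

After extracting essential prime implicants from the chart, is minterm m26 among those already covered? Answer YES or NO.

YES

Round 0: 000010 001011✓ 001100✓ 001101✓ 001111✓ 010011✓ 010111✓ 011010✓ 011011✓ 011110✓ 100011 101010 101100✓ 111000✓ 111011✓ 111100✓
Round 1: -01100 -11011 0-1011 001-11 0011-1 00110- 01-011 010-11 011-10 01101- 1-1100 111-00
PIs = {-01100, -11011, 0-1011, 000010, 001-11, 0011-1, 00110-, 01-011, 010-11, 011-10, 01101-, 1-1100, 100011, 101010, 111-00}
Coverage chart:
  m2: 000010 ←essential
  m11: 0-1011,001-11
  m12: -01100,00110-
  m13: 0011-1,00110-
  m15: 001-11,0011-1
  m19: 01-011,010-11
  m23: 010-11 ←essential
  m26: 011-10,01101-
  m27: -11011,0-1011,01-011,01101-
  m30: 011-10 ←essential
  m35: 100011 ←essential
  m42: 101010 ←essential
  m44: -01100,1-1100
  m56: 111-00 ←essential
  m60: 1-1100,111-00
Essential: 000010, 010-11, 011-10, 100011, 101010, 111-00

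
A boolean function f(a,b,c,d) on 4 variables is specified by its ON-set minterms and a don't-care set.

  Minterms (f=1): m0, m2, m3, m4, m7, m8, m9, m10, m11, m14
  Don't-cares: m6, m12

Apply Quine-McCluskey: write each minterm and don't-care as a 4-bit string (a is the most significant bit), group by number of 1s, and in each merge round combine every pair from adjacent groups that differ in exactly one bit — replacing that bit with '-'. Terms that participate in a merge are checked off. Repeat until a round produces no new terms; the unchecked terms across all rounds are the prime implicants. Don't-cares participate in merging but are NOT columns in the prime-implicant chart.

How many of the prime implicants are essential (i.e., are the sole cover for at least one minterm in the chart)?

Round 0: 0000✓ 0010✓ 0011✓ 0100✓ 0110✓ 0111✓ 1000✓ 1001✓ 1010✓ 1011✓ 1100✓ 1110✓
Round 1: -000✓ -010✓ -011✓ -100✓ -110✓ 0-00✓ 0-10✓ 0-11✓ 00-0✓ 001-✓ 01-0✓ 011-✓ 1-00✓ 1-10✓ 10-0✓ 10-1✓ 100-✓ 101-✓ 11-0✓
Round 2: --00✓ --10✓ -0-0✓ -01- -1-0✓ 0--0✓ 0-1- 1--0✓ 10--
Round 3: ---0
PIs = {---0, -01-, 0-1-, 10--}
Coverage chart:
  m0: ---0 ←essential
  m2: ---0,-01-,0-1-
  m3: -01-,0-1-
  m4: ---0 ←essential
  m7: 0-1- ←essential
  m8: ---0,10--
  m9: 10-- ←essential
  m10: ---0,-01-,10--
  m11: -01-,10--
  m14: ---0 ←essential
Essential: ---0, 0-1-, 10--

3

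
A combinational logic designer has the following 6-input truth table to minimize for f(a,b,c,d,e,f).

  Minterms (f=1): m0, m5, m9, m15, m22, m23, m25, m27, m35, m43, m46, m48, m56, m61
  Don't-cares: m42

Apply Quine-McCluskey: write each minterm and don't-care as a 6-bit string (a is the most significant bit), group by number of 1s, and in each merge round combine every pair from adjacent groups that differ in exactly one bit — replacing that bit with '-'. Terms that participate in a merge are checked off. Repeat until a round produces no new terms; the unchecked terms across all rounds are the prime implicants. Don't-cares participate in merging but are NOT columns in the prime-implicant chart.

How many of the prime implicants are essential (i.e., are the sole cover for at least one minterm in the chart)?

10

size-2^0 implicants → 000000  000101  001001(✓)  001111  010110(✓)  010111(✓)  011001(✓)  011011(✓)  100011(✓)  101010(✓)  101011(✓)  101110(✓)  110000(✓)  111000(✓)  111101
size-2^1 implicants → 0-1001  01011-  0110-1  10-011  101-10  10101-  11-000
Unchecked terms (primes): 0-1001, 000000, 000101, 001111, 01011-, 0110-1, 10-011, 101-10, 10101-, 11-000, 111101
Minterm coverage:
  m0 ⊆ 000000 [E]
  m5 ⊆ 000101 [E]
  m9 ⊆ 0-1001 [E]
  m15 ⊆ 001111 [E]
  m22 ⊆ 01011- [E]
  m23 ⊆ 01011- [E]
  m25 ⊆ 0-1001,0110-1
  m27 ⊆ 0110-1 [E]
  m35 ⊆ 10-011 [E]
  m43 ⊆ 10-011,10101-
  m46 ⊆ 101-10 [E]
  m48 ⊆ 11-000 [E]
  m56 ⊆ 11-000 [E]
  m61 ⊆ 111101 [E]
E = {0-1001, 000000, 000101, 001111, 01011-, 0110-1, 10-011, 101-10, 11-000, 111101}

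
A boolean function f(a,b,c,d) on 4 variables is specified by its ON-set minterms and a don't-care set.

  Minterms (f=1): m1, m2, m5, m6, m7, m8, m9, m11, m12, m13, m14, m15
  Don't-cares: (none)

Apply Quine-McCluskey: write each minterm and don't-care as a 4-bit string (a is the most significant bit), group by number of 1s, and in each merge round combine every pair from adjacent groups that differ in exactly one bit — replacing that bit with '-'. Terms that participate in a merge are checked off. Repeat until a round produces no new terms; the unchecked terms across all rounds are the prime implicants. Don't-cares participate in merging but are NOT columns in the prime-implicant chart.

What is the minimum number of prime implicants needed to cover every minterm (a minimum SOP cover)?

size-2^0 implicants → 0001(✓)  0010(✓)  0101(✓)  0110(✓)  0111(✓)  1000(✓)  1001(✓)  1011(✓)  1100(✓)  1101(✓)  1110(✓)  1111(✓)
size-2^1 implicants → -001(✓)  -101(✓)  -110(✓)  -111(✓)  0-01(✓)  0-10  01-1(✓)  011-(✓)  1-00(✓)  1-01(✓)  1-11(✓)  10-1(✓)  100-(✓)  11-0(✓)  11-1(✓)  110-(✓)  111-(✓)
size-2^2 implicants → --01  -1-1  -11-  1--1  1-0-  11--
Unchecked terms (primes): --01, -1-1, -11-, 0-10, 1--1, 1-0-, 11--
Minterm coverage:
  m1 ⊆ --01 [E]
  m2 ⊆ 0-10 [E]
  m5 ⊆ --01,-1-1
  m6 ⊆ -11-,0-10
  m7 ⊆ -1-1,-11-
  m8 ⊆ 1-0- [E]
  m9 ⊆ --01,1--1,1-0-
  m11 ⊆ 1--1 [E]
  m12 ⊆ 1-0-,11--
  m13 ⊆ --01,-1-1,1--1,1-0-,11--
  m14 ⊆ -11-,11--
  m15 ⊆ -1-1,-11-,1--1,11--
E = {--01, 0-10, 1--1, 1-0-}
Petrick residual → -11-
Cover = c'd + bc + a'cd' + ad + ac'  |cover|=5

5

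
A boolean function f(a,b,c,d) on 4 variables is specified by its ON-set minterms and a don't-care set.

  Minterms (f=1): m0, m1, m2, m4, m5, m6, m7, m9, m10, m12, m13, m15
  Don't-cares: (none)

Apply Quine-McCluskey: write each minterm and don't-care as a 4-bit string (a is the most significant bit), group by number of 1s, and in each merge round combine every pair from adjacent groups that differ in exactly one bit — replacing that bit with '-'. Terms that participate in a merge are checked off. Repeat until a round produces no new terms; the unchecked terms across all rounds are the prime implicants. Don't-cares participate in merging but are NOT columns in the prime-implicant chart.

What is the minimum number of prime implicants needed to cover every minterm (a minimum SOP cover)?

Round 0: 0000✓ 0001✓ 0010✓ 0100✓ 0101✓ 0110✓ 0111✓ 1001✓ 1010✓ 1100✓ 1101✓ 1111✓
Round 1: -001✓ -010 -100✓ -101✓ -111✓ 0-00✓ 0-01✓ 0-10✓ 00-0✓ 000-✓ 01-0✓ 01-1✓ 010-✓ 011-✓ 1-01✓ 11-1✓ 110-✓
Round 2: --01 -1-1 -10- 0--0 0-0- 01--
PIs = {--01, -010, -1-1, -10-, 0--0, 0-0-, 01--}
Coverage chart:
  m0: 0--0,0-0-
  m1: --01,0-0-
  m2: -010,0--0
  m4: -10-,0--0,0-0-,01--
  m5: --01,-1-1,-10-,0-0-,01--
  m6: 0--0,01--
  m7: -1-1,01--
  m9: --01 ←essential
  m10: -010 ←essential
  m12: -10- ←essential
  m13: --01,-1-1,-10-
  m15: -1-1 ←essential
Essential: --01, -010, -1-1, -10-
Petrick residual → 0--0
Min cover (5 terms): c'd + b'cd' + bd + bc' + a'd'

5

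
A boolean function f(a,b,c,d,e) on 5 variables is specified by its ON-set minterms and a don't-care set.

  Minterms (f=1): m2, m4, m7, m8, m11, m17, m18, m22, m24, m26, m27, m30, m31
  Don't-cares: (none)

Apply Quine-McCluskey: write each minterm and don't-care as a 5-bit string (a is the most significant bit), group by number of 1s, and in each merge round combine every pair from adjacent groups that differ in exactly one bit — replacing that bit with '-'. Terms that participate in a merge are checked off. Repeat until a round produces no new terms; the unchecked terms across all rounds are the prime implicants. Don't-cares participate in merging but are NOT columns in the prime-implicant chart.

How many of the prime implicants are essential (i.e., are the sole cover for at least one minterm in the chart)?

8

[col 0] 00010*, 00100, 00111, 01000*, 01011*, 10001, 10010*, 10110*, 11000*, 11010*, 11011*, 11110*, 11111*
[col 1] -0010, -1000, -1011, 1-010*, 1-110*, 10-10*, 11-10*, 11-11*, 110-0, 1101-*, 1111-*
[col 2] 1--10, 11-1-
Prime implicants: -0010, -1000, -1011, 00100, 00111, 1--10, 10001, 11-1-, 110-0
PI chart (minterm → PIs covering it):
  2 | -0010  (sole → essential)
  4 | 00100  (sole → essential)
  7 | 00111  (sole → essential)
  8 | -1000  (sole → essential)
  11 | -1011  (sole → essential)
  17 | 10001  (sole → essential)
  18 | -0010,1--10
  22 | 1--10  (sole → essential)
  24 | -1000,110-0
  26 | 1--10,11-1-,110-0
  27 | -1011,11-1-
  30 | 1--10,11-1-
  31 | 11-1-  (sole → essential)
Essential prime implicants: -0010, -1000, -1011, 00100, 00111, 1--10, 10001, 11-1-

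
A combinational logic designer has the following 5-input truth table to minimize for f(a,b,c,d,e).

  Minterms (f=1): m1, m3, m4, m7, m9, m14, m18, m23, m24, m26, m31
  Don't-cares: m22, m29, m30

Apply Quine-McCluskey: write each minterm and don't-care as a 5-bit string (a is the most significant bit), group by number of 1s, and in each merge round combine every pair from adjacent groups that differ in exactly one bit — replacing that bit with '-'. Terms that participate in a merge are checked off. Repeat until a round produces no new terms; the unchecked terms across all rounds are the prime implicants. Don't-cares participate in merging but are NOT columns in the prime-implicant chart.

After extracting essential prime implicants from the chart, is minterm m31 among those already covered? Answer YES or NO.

size-2^0 implicants → 00001(✓)  00011(✓)  00100  00111(✓)  01001(✓)  01110(✓)  10010(✓)  10110(✓)  10111(✓)  11000(✓)  11010(✓)  11101(✓)  11110(✓)  11111(✓)
size-2^1 implicants → -0111  -1110  0-001  00-11  000-1  1-010(✓)  1-110(✓)  1-111(✓)  10-10(✓)  1011-(✓)  11-10(✓)  110-0  111-1  1111-(✓)
size-2^2 implicants → 1--10  1-11-
Unchecked terms (primes): -0111, -1110, 0-001, 00-11, 000-1, 00100, 1--10, 1-11-, 110-0, 111-1
Minterm coverage:
  m1 ⊆ 0-001,000-1
  m3 ⊆ 00-11,000-1
  m4 ⊆ 00100 [E]
  m7 ⊆ -0111,00-11
  m9 ⊆ 0-001 [E]
  m14 ⊆ -1110 [E]
  m18 ⊆ 1--10 [E]
  m23 ⊆ -0111,1-11-
  m24 ⊆ 110-0 [E]
  m26 ⊆ 1--10,110-0
  m31 ⊆ 1-11-,111-1
E = {-1110, 0-001, 00100, 1--10, 110-0}

NO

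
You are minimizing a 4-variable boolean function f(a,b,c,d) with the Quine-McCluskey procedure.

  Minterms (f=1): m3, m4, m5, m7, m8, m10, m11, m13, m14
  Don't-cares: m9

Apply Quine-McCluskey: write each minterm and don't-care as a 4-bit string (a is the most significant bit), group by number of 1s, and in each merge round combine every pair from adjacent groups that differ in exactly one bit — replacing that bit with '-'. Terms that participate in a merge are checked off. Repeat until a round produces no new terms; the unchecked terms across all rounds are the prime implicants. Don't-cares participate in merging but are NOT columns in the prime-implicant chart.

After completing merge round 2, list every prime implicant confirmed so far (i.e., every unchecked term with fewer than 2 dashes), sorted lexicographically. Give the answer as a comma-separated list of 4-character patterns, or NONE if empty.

-011, -101, 0-11, 01-1, 010-, 1-01, 1-10

Round 0: 0011✓ 0100✓ 0101✓ 0111✓ 1000✓ 1001✓ 1010✓ 1011✓ 1101✓ 1110✓
Round 1: -011 -101 0-11 01-1 010- 1-01 1-10 10-0✓ 10-1✓ 100-✓ 101-✓
Round 2: 10--
PIs = {-011, -101, 0-11, 01-1, 010-, 1-01, 1-10, 10--}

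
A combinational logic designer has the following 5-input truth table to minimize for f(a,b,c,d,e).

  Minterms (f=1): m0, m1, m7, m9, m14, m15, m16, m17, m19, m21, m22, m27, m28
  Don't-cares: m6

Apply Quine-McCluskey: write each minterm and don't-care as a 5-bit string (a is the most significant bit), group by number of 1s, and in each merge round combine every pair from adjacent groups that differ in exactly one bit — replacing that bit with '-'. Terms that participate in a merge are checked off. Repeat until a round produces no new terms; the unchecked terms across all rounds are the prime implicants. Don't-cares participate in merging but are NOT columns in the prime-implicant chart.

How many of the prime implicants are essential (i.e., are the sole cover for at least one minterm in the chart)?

7

size-2^0 implicants → 00000(✓)  00001(✓)  00110(✓)  00111(✓)  01001(✓)  01110(✓)  01111(✓)  10000(✓)  10001(✓)  10011(✓)  10101(✓)  10110(✓)  11011(✓)  11100
size-2^1 implicants → -0000(✓)  -0001(✓)  -0110  0-001  0-110(✓)  0-111(✓)  0000-(✓)  0011-(✓)  0111-(✓)  1-011  10-01  100-1  1000-(✓)
size-2^2 implicants → -000-  0-11-
Unchecked terms (primes): -000-, -0110, 0-001, 0-11-, 1-011, 10-01, 100-1, 11100
Minterm coverage:
  m0 ⊆ -000- [E]
  m1 ⊆ -000-,0-001
  m7 ⊆ 0-11- [E]
  m9 ⊆ 0-001 [E]
  m14 ⊆ 0-11- [E]
  m15 ⊆ 0-11- [E]
  m16 ⊆ -000- [E]
  m17 ⊆ -000-,10-01,100-1
  m19 ⊆ 1-011,100-1
  m21 ⊆ 10-01 [E]
  m22 ⊆ -0110 [E]
  m27 ⊆ 1-011 [E]
  m28 ⊆ 11100 [E]
E = {-000-, -0110, 0-001, 0-11-, 1-011, 10-01, 11100}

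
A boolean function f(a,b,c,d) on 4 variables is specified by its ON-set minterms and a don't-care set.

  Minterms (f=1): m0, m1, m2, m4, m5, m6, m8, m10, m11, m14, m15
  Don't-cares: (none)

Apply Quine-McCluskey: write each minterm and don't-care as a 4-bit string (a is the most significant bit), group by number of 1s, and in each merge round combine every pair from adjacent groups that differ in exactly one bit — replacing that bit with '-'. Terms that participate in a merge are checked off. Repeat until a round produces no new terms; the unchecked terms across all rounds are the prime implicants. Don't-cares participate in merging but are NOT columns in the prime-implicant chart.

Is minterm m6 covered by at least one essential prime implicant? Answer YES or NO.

[col 0] 0000*, 0001*, 0010*, 0100*, 0101*, 0110*, 1000*, 1010*, 1011*, 1110*, 1111*
[col 1] -000*, -010*, -110*, 0-00*, 0-01*, 0-10*, 00-0*, 000-*, 01-0*, 010-*, 1-10*, 1-11*, 10-0*, 101-*, 111-*
[col 2] --10, -0-0, 0--0, 0-0-, 1-1-
Prime implicants: --10, -0-0, 0--0, 0-0-, 1-1-
PI chart (minterm → PIs covering it):
  0 | -0-0,0--0,0-0-
  1 | 0-0-  (sole → essential)
  2 | --10,-0-0,0--0
  4 | 0--0,0-0-
  5 | 0-0-  (sole → essential)
  6 | --10,0--0
  8 | -0-0  (sole → essential)
  10 | --10,-0-0,1-1-
  11 | 1-1-  (sole → essential)
  14 | --10,1-1-
  15 | 1-1-  (sole → essential)
Essential prime implicants: -0-0, 0-0-, 1-1-

NO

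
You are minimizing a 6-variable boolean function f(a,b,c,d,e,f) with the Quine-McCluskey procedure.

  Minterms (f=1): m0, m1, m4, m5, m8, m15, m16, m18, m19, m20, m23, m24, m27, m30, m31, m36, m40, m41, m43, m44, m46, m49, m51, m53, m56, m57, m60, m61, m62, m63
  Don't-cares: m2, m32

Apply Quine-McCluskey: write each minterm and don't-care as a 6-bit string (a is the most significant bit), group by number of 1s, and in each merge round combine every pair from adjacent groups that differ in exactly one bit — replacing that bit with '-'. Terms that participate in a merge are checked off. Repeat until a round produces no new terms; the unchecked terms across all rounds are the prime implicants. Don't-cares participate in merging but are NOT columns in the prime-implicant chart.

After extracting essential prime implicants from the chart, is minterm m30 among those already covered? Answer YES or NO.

YES

size-2^0 implicants → 000000(✓)  000001(✓)  000010(✓)  000100(✓)  000101(✓)  001000(✓)  001111(✓)  010000(✓)  010010(✓)  010011(✓)  010100(✓)  010111(✓)  011000(✓)  011011(✓)  011110(✓)  011111(✓)  100000(✓)  100100(✓)  101000(✓)  101001(✓)  101011(✓)  101100(✓)  101110(✓)  110001(✓)  110011(✓)  110101(✓)  111000(✓)  111001(✓)  111100(✓)  111101(✓)  111110(✓)  111111(✓)
size-2^1 implicants → -00000(✓)  -00100(✓)  -01000(✓)  -10011  -11000(✓)  -11110(✓)  -11111(✓)  0-0000(✓)  0-0010(✓)  0-0100(✓)  0-1000(✓)  0-1111  00-000(✓)  000-00(✓)  000-01(✓)  0000-0(✓)  00000-(✓)  00010-(✓)  01-000(✓)  01-011(✓)  01-111(✓)  010-00(✓)  010-11(✓)  0100-0(✓)  01001-  011-11(✓)  01111-(✓)  1-1000(✓)  1-1001(✓)  1-1100(✓)  1-1110(✓)  10-000(✓)  10-100(✓)  100-00(✓)  101-00(✓)  1010-1  10100-(✓)  1011-0(✓)  11-001(✓)  11-101(✓)  110-01(✓)  1100-1  111-00(✓)  111-01(✓)  11100-(✓)  1111-0(✓)  1111-1(✓)  11110-(✓)  11111-(✓)
size-2^2 implicants → --1000  -0-000  -00-00  -1111-  0--000  0-0-00  0-00-0  000-0-  01--11  1-1-00  1-100-  1-11-0  10--00  11--01  111-0-  1111--
Unchecked terms (primes): --1000, -0-000, -00-00, -10011, -1111-, 0--000, 0-0-00, 0-00-0, 0-1111, 000-0-, 01--11, 01001-, 1-1-00, 1-100-, 1-11-0, 10--00, 1010-1, 11--01, 1100-1, 111-0-, 1111--
Minterm coverage:
  m0 ⊆ -0-000,-00-00,0--000,0-0-00,0-00-0,000-0-
  m1 ⊆ 000-0- [E]
  m4 ⊆ -00-00,0-0-00,000-0-
  m5 ⊆ 000-0- [E]
  m8 ⊆ --1000,-0-000,0--000
  m15 ⊆ 0-1111 [E]
  m16 ⊆ 0--000,0-0-00,0-00-0
  m18 ⊆ 0-00-0,01001-
  m19 ⊆ -10011,01--11,01001-
  m20 ⊆ 0-0-00 [E]
  m23 ⊆ 01--11 [E]
  m24 ⊆ --1000,0--000
  m27 ⊆ 01--11 [E]
  m30 ⊆ -1111- [E]
  m31 ⊆ -1111-,0-1111,01--11
  m36 ⊆ -00-00,10--00
  m40 ⊆ --1000,-0-000,1-1-00,1-100-,10--00
  m41 ⊆ 1-100-,1010-1
  m43 ⊆ 1010-1 [E]
  m44 ⊆ 1-1-00,1-11-0,10--00
  m46 ⊆ 1-11-0 [E]
  m49 ⊆ 11--01,1100-1
  m51 ⊆ -10011,1100-1
  m53 ⊆ 11--01 [E]
  m56 ⊆ --1000,1-1-00,1-100-,111-0-
  m57 ⊆ 1-100-,11--01,111-0-
  m60 ⊆ 1-1-00,1-11-0,111-0-,1111--
  m61 ⊆ 11--01,111-0-,1111--
  m62 ⊆ -1111-,1-11-0,1111--
  m63 ⊆ -1111-,1111--
E = {-1111-, 0-0-00, 0-1111, 000-0-, 01--11, 1-11-0, 1010-1, 11--01}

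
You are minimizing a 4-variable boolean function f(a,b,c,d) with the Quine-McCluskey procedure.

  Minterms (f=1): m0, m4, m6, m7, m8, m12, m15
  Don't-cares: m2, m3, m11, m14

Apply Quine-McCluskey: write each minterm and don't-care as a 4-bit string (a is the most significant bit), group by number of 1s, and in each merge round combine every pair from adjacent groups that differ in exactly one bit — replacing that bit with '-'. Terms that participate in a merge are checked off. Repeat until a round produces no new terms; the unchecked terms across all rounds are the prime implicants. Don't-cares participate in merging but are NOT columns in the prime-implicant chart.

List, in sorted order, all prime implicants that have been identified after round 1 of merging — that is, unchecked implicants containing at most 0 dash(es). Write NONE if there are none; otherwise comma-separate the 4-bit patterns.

Round 0: 0000✓ 0010✓ 0011✓ 0100✓ 0110✓ 0111✓ 1000✓ 1011✓ 1100✓ 1110✓ 1111✓
Round 1: -000✓ -011✓ -100✓ -110✓ -111✓ 0-00✓ 0-10✓ 0-11✓ 00-0✓ 001-✓ 01-0✓ 011-✓ 1-00✓ 1-11✓ 11-0✓ 111-✓
Round 2: --00 --11 -1-0 -11- 0--0 0-1-
PIs = {--00, --11, -1-0, -11-, 0--0, 0-1-}

NONE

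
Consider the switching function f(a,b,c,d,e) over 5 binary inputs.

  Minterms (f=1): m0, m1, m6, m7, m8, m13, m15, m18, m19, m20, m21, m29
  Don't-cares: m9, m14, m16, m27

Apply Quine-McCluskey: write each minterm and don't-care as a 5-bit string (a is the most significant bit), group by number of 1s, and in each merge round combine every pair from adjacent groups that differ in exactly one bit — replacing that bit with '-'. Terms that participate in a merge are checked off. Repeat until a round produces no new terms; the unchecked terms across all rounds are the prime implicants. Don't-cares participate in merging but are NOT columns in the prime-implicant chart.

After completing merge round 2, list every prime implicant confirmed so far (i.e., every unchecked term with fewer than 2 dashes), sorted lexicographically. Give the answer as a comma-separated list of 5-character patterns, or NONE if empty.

[col 0] 00000*, 00001*, 00110*, 00111*, 01000*, 01001*, 01101*, 01110*, 01111*, 10000*, 10010*, 10011*, 10100*, 10101*, 11011*, 11101*
[col 1] -0000, -1101, 0-000*, 0-001*, 0-110*, 0-111*, 0000-*, 0011-*, 01-01, 0100-*, 011-1, 0111-*, 1-011, 1-101, 10-00, 100-0, 1001-, 1010-
[col 2] 0-00-, 0-11-
Prime implicants: -0000, -1101, 0-00-, 0-11-, 01-01, 011-1, 1-011, 1-101, 10-00, 100-0, 1001-, 1010-

-0000, -1101, 01-01, 011-1, 1-011, 1-101, 10-00, 100-0, 1001-, 1010-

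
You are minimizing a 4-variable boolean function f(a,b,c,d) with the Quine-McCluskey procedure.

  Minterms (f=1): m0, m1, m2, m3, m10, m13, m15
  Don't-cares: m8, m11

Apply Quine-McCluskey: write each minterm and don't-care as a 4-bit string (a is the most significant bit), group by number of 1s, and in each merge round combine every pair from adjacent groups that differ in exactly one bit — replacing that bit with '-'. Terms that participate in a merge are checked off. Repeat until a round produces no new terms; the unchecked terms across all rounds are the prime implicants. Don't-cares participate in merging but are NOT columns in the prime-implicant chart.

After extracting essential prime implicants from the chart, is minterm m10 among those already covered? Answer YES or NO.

NO

size-2^0 implicants → 0000(✓)  0001(✓)  0010(✓)  0011(✓)  1000(✓)  1010(✓)  1011(✓)  1101(✓)  1111(✓)
size-2^1 implicants → -000(✓)  -010(✓)  -011(✓)  00-0(✓)  00-1(✓)  000-(✓)  001-(✓)  1-11  10-0(✓)  101-(✓)  11-1
size-2^2 implicants → -0-0  -01-  00--
Unchecked terms (primes): -0-0, -01-, 00--, 1-11, 11-1
Minterm coverage:
  m0 ⊆ -0-0,00--
  m1 ⊆ 00-- [E]
  m2 ⊆ -0-0,-01-,00--
  m3 ⊆ -01-,00--
  m10 ⊆ -0-0,-01-
  m13 ⊆ 11-1 [E]
  m15 ⊆ 1-11,11-1
E = {00--, 11-1}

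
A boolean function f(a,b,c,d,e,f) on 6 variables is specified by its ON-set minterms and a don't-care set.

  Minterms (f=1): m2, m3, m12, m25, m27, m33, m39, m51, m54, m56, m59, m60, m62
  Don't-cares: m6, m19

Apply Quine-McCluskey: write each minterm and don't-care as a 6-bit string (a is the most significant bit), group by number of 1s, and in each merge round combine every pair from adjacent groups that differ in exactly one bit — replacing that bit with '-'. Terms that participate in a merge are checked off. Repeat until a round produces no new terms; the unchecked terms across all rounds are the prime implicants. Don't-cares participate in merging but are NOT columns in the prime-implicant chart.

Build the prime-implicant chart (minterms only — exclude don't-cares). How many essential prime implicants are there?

Round 0: 000010✓ 000011✓ 000110✓ 001100 010011✓ 011001✓ 011011✓ 100001 100111 110011✓ 110110✓ 111000✓ 111011✓ 111100✓ 111110✓
Round 1: -10011✓ -11011✓ 0-0011 000-10 00001- 01-011✓ 0110-1 11-011✓ 11-110 111-00 1111-0
Round 2: -1-011
PIs = {-1-011, 0-0011, 000-10, 00001-, 001100, 0110-1, 100001, 100111, 11-110, 111-00, 1111-0}
Coverage chart:
  m2: 000-10,00001-
  m3: 0-0011,00001-
  m12: 001100 ←essential
  m25: 0110-1 ←essential
  m27: -1-011,0110-1
  m33: 100001 ←essential
  m39: 100111 ←essential
  m51: -1-011 ←essential
  m54: 11-110 ←essential
  m56: 111-00 ←essential
  m59: -1-011 ←essential
  m60: 111-00,1111-0
  m62: 11-110,1111-0
Essential: -1-011, 001100, 0110-1, 100001, 100111, 11-110, 111-00

7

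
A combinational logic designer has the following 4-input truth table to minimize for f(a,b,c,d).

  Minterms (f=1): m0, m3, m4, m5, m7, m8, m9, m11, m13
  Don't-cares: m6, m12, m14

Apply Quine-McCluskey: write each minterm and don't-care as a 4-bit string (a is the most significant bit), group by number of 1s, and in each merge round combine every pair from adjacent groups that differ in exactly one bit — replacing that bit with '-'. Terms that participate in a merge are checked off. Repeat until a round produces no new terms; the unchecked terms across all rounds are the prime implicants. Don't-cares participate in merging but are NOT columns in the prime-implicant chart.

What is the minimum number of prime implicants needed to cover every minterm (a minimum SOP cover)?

size-2^0 implicants → 0000(✓)  0011(✓)  0100(✓)  0101(✓)  0110(✓)  0111(✓)  1000(✓)  1001(✓)  1011(✓)  1100(✓)  1101(✓)  1110(✓)
size-2^1 implicants → -000(✓)  -011  -100(✓)  -101(✓)  -110(✓)  0-00(✓)  0-11  01-0(✓)  01-1(✓)  010-(✓)  011-(✓)  1-00(✓)  1-01(✓)  10-1  100-(✓)  11-0(✓)  110-(✓)
size-2^2 implicants → --00  -1-0  -10-  01--  1-0-
Unchecked terms (primes): --00, -011, -1-0, -10-, 0-11, 01--, 1-0-, 10-1
Minterm coverage:
  m0 ⊆ --00 [E]
  m3 ⊆ -011,0-11
  m4 ⊆ --00,-1-0,-10-,01--
  m5 ⊆ -10-,01--
  m7 ⊆ 0-11,01--
  m8 ⊆ --00,1-0-
  m9 ⊆ 1-0-,10-1
  m11 ⊆ -011,10-1
  m13 ⊆ -10-,1-0-
E = {--00}
Petrick residual → -011, 01--, 1-0-
Cover = c'd' + b'cd + a'b + ac'  |cover|=4

4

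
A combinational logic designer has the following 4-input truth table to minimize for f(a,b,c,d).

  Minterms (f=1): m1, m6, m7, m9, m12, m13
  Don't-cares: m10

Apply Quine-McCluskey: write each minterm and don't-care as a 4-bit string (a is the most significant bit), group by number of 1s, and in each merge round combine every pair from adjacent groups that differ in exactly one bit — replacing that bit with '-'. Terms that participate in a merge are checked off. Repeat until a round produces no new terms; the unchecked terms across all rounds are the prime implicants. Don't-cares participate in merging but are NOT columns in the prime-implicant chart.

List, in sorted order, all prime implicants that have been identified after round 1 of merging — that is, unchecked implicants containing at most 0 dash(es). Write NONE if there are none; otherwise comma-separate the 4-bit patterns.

size-2^0 implicants → 0001(✓)  0110(✓)  0111(✓)  1001(✓)  1010  1100(✓)  1101(✓)
size-2^1 implicants → -001  011-  1-01  110-
Unchecked terms (primes): -001, 011-, 1-01, 1010, 110-

1010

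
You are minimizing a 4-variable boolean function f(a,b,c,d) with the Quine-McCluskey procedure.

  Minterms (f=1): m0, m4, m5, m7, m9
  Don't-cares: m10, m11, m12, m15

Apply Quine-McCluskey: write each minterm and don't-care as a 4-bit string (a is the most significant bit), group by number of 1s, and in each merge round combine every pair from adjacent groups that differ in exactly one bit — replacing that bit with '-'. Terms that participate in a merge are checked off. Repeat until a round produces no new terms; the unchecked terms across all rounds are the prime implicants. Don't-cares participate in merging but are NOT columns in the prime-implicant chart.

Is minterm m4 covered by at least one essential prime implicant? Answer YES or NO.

YES

[col 0] 0000*, 0100*, 0101*, 0111*, 1001*, 1010*, 1011*, 1100*, 1111*
[col 1] -100, -111, 0-00, 01-1, 010-, 1-11, 10-1, 101-
Prime implicants: -100, -111, 0-00, 01-1, 010-, 1-11, 10-1, 101-
PI chart (minterm → PIs covering it):
  0 | 0-00  (sole → essential)
  4 | -100,0-00,010-
  5 | 01-1,010-
  7 | -111,01-1
  9 | 10-1  (sole → essential)
Essential prime implicants: 0-00, 10-1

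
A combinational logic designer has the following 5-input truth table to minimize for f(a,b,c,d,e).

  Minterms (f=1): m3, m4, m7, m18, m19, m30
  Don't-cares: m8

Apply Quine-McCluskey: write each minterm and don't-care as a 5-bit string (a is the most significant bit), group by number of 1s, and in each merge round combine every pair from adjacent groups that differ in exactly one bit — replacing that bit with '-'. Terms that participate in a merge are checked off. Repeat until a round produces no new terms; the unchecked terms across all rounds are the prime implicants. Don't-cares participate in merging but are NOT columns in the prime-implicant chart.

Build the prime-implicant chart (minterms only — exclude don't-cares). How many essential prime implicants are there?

size-2^0 implicants → 00011(✓)  00100  00111(✓)  01000  10010(✓)  10011(✓)  11110
size-2^1 implicants → -0011  00-11  1001-
Unchecked terms (primes): -0011, 00-11, 00100, 01000, 1001-, 11110
Minterm coverage:
  m3 ⊆ -0011,00-11
  m4 ⊆ 00100 [E]
  m7 ⊆ 00-11 [E]
  m18 ⊆ 1001- [E]
  m19 ⊆ -0011,1001-
  m30 ⊆ 11110 [E]
E = {00-11, 00100, 1001-, 11110}

4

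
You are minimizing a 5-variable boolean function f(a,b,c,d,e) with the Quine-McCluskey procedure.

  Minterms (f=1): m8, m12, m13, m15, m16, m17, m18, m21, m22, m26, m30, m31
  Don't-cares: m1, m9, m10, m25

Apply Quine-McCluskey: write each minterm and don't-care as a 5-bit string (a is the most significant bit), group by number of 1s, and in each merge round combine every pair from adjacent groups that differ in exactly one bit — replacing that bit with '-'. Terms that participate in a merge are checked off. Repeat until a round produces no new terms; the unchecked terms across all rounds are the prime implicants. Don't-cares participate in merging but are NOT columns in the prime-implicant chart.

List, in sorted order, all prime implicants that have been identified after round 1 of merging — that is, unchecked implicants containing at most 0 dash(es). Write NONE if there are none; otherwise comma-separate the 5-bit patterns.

NONE

Round 0: 00001✓ 01000✓ 01001✓ 01010✓ 01100✓ 01101✓ 01111✓ 10000✓ 10001✓ 10010✓ 10101✓ 10110✓ 11001✓ 11010✓ 11110✓ 11111✓
Round 1: -0001✓ -1001✓ -1010 -1111 0-001✓ 01-00✓ 01-01✓ 010-0 0100-✓ 011-1 0110-✓ 1-001✓ 1-010✓ 1-110✓ 10-01 10-10✓ 100-0 1000- 11-10✓ 1111-
Round 2: --001 01-0- 1--10
PIs = {--001, -1010, -1111, 01-0-, 010-0, 011-1, 1--10, 10-01, 100-0, 1000-, 1111-}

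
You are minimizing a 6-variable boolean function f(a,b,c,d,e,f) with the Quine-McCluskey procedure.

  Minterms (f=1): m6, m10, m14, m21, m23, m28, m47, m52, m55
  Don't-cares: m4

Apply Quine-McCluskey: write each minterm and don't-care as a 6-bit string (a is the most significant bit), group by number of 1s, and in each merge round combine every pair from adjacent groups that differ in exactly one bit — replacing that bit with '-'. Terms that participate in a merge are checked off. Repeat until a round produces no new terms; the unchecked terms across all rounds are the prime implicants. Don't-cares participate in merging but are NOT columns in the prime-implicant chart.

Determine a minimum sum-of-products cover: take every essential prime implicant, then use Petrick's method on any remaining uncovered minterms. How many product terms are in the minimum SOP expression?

size-2^0 implicants → 000100(✓)  000110(✓)  001010(✓)  001110(✓)  010101(✓)  010111(✓)  011100  101111  110100  110111(✓)
size-2^1 implicants → -10111  00-110  0001-0  001-10  0101-1
Unchecked terms (primes): -10111, 00-110, 0001-0, 001-10, 0101-1, 011100, 101111, 110100
Minterm coverage:
  m6 ⊆ 00-110,0001-0
  m10 ⊆ 001-10 [E]
  m14 ⊆ 00-110,001-10
  m21 ⊆ 0101-1 [E]
  m23 ⊆ -10111,0101-1
  m28 ⊆ 011100 [E]
  m47 ⊆ 101111 [E]
  m52 ⊆ 110100 [E]
  m55 ⊆ -10111 [E]
E = {-10111, 001-10, 0101-1, 011100, 101111, 110100}
Petrick residual → 00-110
Cover = bc'def + a'b'def' + a'b'cef' + a'bc'df + a'bcde'f' + ab'cdef + abc'de'f'  |cover|=7

7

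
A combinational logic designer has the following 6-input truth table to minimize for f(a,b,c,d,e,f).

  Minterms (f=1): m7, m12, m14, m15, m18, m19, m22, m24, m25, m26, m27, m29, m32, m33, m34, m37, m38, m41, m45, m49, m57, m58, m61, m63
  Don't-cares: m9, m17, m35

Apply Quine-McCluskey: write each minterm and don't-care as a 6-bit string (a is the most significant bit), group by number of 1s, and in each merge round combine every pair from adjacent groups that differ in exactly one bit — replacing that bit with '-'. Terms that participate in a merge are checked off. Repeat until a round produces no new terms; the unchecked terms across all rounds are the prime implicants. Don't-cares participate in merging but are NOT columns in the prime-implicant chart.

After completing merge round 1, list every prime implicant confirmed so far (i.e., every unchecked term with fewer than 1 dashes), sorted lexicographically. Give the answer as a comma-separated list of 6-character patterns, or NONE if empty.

NONE

[col 0] 000111*, 001001*, 001100*, 001110*, 001111*, 010001*, 010010*, 010011*, 010110*, 011000*, 011001*, 011010*, 011011*, 011101*, 100000*, 100001*, 100010*, 100011*, 100101*, 100110*, 101001*, 101101*, 110001*, 111001*, 111010*, 111101*, 111111*
[col 1] -01001*, -10001*, -11001*, -11010, -11101*, 0-1001*, 00-111, 0011-0, 00111-, 01-001*, 01-010*, 01-011*, 010-10, 0100-1*, 01001-*, 011-01*, 0110-0*, 0110-1*, 01100-*, 01101-*, 1-0001*, 1-1001*, 1-1101*, 10-001*, 10-101*, 100-01*, 100-10, 1000-0*, 1000-1*, 10000-*, 10001-*, 101-01*, 11-001*, 111-01*, 1111-1
[col 2] --1001, -1-001, -11-01, 01-0-1, 01-01-, 0110--, 1--001, 1-1-01, 10--01, 1000--
Prime implicants: --1001, -1-001, -11-01, -11010, 00-111, 0011-0, 00111-, 01-0-1, 01-01-, 010-10, 0110--, 1--001, 1-1-01, 10--01, 100-10, 1000--, 1111-1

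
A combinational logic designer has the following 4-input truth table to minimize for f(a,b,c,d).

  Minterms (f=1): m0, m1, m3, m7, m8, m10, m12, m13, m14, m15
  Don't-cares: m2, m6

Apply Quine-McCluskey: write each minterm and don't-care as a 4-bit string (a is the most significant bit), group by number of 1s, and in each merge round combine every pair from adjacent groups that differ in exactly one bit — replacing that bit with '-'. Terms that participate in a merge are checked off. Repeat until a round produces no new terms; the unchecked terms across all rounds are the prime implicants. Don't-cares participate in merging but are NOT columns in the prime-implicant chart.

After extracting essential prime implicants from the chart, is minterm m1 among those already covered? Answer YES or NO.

Round 0: 0000✓ 0001✓ 0010✓ 0011✓ 0110✓ 0111✓ 1000✓ 1010✓ 1100✓ 1101✓ 1110✓ 1111✓
Round 1: -000✓ -010✓ -110✓ -111✓ 0-10✓ 0-11✓ 00-0✓ 00-1✓ 000-✓ 001-✓ 011-✓ 1-00✓ 1-10✓ 10-0✓ 11-0✓ 11-1✓ 110-✓ 111-✓
Round 2: --10 -0-0 -11- 0-1- 00-- 1--0 11--
PIs = {--10, -0-0, -11-, 0-1-, 00--, 1--0, 11--}
Coverage chart:
  m0: -0-0,00--
  m1: 00-- ←essential
  m3: 0-1-,00--
  m7: -11-,0-1-
  m8: -0-0,1--0
  m10: --10,-0-0,1--0
  m12: 1--0,11--
  m13: 11-- ←essential
  m14: --10,-11-,1--0,11--
  m15: -11-,11--
Essential: 00--, 11--

YES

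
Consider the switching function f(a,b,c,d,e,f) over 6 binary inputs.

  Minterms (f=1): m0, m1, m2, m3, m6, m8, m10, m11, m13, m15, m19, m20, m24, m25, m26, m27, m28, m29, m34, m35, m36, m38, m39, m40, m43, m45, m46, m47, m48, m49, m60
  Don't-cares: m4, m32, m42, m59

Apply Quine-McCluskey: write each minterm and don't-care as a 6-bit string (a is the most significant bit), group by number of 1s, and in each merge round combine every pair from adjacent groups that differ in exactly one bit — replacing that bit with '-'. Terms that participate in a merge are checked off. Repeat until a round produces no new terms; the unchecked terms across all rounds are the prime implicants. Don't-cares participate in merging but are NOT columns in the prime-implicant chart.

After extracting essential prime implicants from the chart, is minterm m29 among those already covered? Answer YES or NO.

[col 0] 000000*, 000001*, 000010*, 000011*, 000100*, 000110*, 001000*, 001010*, 001011*, 001101*, 001111*, 010011*, 010100*, 011000*, 011001*, 011010*, 011011*, 011100*, 011101*, 100000*, 100010*, 100011*, 100100*, 100110*, 100111*, 101000*, 101010*, 101011*, 101101*, 101110*, 101111*, 110000*, 110001*, 111011*, 111100*
[col 1] -00000*, -00010*, -00011*, -00100*, -00110*, -01000*, -01010*, -01011*, -01101*, -01111*, -11011*, -11100, 0-0011*, 0-0100, 0-1000*, 0-1010*, 0-1011*, 0-1101, 00-000*, 00-010*, 00-011*, 000-00*, 000-10*, 0000-0*, 0000-1*, 00000-*, 00001-*, 0001-0*, 001-11*, 0010-0*, 00101-*, 0011-1*, 01-011*, 01-100, 011-00*, 011-01*, 0110-0*, 0110-1*, 01100-*, 01101-*, 01110-*, 1-0000, 1-1011*, 10-000*, 10-010*, 10-011*, 10-110*, 10-111*, 100-00*, 100-10*, 100-11*, 1000-0*, 10001-*, 1001-0*, 10011-*, 101-10*, 101-11*, 1010-0*, 10101-*, 1011-1*, 10111-*, 11000-
[col 2] --1011, -0-000*, -0-010*, -0-011*, -00-00*, -00-10*, -000-0*, -0001-*, -001-0*, -01-11, -010-0*, -0101-*, -011-1, 0--011, 0-10-0, 0-101-, 00-0-0*, 00-01-*, 000--0*, 0000--, 011-0-, 0110--, 10--10*, 10--11*, 10-0-0*, 10-01-*, 10-11-*, 100--0*, 100-1-*, 101-1-*
[col 3] -0-0-0, -0-01-, -00--0, 10--1-
Prime implicants: --1011, -0-0-0, -0-01-, -00--0, -01-11, -011-1, -11100, 0--011, 0-0100, 0-10-0, 0-101-, 0-1101, 0000--, 01-100, 011-0-, 0110--, 1-0000, 10--1-, 11000-
PI chart (minterm → PIs covering it):
  0 | -0-0-0,-00--0,0000--
  1 | 0000--  (sole → essential)
  2 | -0-0-0,-0-01-,-00--0,0000--
  3 | -0-01-,0--011,0000--
  6 | -00--0  (sole → essential)
  8 | -0-0-0,0-10-0
  10 | -0-0-0,-0-01-,0-10-0,0-101-
  11 | --1011,-0-01-,-01-11,0--011,0-101-
  13 | -011-1,0-1101
  15 | -01-11,-011-1
  19 | 0--011  (sole → essential)
  20 | 0-0100,01-100
  24 | 0-10-0,011-0-,0110--
  25 | 011-0-,0110--
  26 | 0-10-0,0-101-,0110--
  27 | --1011,0--011,0-101-,0110--
  28 | -11100,01-100,011-0-
  29 | 0-1101,011-0-
  34 | -0-0-0,-0-01-,-00--0,10--1-
  35 | -0-01-,10--1-
  36 | -00--0  (sole → essential)
  38 | -00--0,10--1-
  39 | 10--1-  (sole → essential)
  40 | -0-0-0  (sole → essential)
  43 | --1011,-0-01-,-01-11,10--1-
  45 | -011-1  (sole → essential)
  46 | 10--1-  (sole → essential)
  47 | -01-11,-011-1,10--1-
  48 | 1-0000,11000-
  49 | 11000-  (sole → essential)
  60 | -11100  (sole → essential)
Essential prime implicants: -0-0-0, -00--0, -011-1, -11100, 0--011, 0000--, 10--1-, 11000-

NO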